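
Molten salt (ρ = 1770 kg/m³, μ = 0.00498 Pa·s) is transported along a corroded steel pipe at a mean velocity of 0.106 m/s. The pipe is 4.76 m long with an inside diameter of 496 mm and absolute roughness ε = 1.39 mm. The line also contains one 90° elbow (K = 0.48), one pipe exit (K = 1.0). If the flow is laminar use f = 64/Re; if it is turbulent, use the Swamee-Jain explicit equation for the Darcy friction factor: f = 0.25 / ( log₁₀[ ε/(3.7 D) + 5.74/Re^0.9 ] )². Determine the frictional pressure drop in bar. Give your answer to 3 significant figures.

ΔP ≈ 1.78×10^-4 bar

Reynolds number Re = ρVD/μ = 1770 · 0.106 · 0.496 / 0.00498 = 1.869e+04.
Re > 4000 → turbulent. Relative roughness ε/D = 0.00139/0.496 = 0.0028. Swamee-Jain: f = 0.25/(log₁₀[0.0028/3.7 + 5.74/1.869e+04^0.9])² = 0.25/(log₁₀[0.000757 + 0.000821])² = 0.25/(-2.802)² = 0.03185.
Total minor-loss coefficient ΣK = 1·0.48 + 1·1 = 1.48.
ΔP = [f·L/D + ΣK]·(ρV²/2) = [0.03185·4.76/0.496 + 1.48]·(1770·0.106²/2) = [0.3057 + 1.48]·9.944 = 17.76 Pa.
ΔP = 17.76 Pa = 1.78×10^-4 bar.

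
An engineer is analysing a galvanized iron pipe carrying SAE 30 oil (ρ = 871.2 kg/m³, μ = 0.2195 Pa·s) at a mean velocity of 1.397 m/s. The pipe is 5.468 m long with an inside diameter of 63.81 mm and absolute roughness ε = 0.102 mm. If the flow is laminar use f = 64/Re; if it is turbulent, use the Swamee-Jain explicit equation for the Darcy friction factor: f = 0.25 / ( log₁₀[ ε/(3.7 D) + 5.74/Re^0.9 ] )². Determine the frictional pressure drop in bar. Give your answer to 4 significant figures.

Reynolds number Re = ρVD/μ = 871.2 · 1.397 · 0.06381 / 0.22 = 353.8.
Re < 2300 → laminar flow, so f = 64/Re = 64/353.8 = 0.1809 (the turbulent correlation is not needed).
Darcy-Weisbach: ΔP = f(L/D)(ρV²/2) = 0.1809·(5.468/0.06381)·(871.2·1.397²/2) = 0.1809·85.69·850.1 = 1.318e+04 Pa.
ΔP = 1.318e+04 Pa = 0.1318 bar.

ΔP ≈ 0.1318 bar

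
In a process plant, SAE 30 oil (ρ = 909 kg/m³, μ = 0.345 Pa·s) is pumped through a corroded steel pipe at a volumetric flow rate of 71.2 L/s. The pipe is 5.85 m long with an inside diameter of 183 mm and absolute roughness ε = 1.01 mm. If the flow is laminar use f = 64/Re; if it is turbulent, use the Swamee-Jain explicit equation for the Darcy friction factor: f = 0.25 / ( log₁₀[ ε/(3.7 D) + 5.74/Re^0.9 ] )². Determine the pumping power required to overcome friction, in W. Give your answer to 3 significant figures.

Q = 71.2 L/s = 71.2/1000 = 0.0712 m³/s.
Cross-sectional area A = πD²/4 = π(0.183)²/4 = 0.0263 m²; mean velocity V = Q/A = 0.0712/0.0263 = 2.707 m/s.
Reynolds number Re = ρVD/μ = 909 · 2.707 · 0.183 / 0.345 = 1305.
Re < 2300 → laminar flow, so f = 64/Re = 64/1305 = 0.04903 (the turbulent correlation is not needed).
Darcy-Weisbach: ΔP = f(L/D)(ρV²/2) = 0.04903·(5.85/0.183)·(909·2.707²/2) = 0.04903·31.97·3331 = 5220 Pa.
Pumping power P = QΔP = 0.0712·5220 = 371.7 W = 372 W.

P ≈ 372 W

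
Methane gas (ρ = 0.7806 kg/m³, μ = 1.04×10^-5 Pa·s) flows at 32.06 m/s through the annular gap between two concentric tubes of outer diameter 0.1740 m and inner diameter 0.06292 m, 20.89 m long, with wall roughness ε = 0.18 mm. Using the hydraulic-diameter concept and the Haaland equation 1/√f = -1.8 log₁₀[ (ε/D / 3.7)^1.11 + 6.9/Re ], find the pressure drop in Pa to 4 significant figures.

Hydraulic diameter D_h = 4A/P = D_o - D_i = 0.174 - 0.06292 = 0.1111 m.
Re = ρVD_h/μ = 0.7806·32.06·0.1111/1.04e-05 = 2.673e+05.
ε/D_h = 0.00018/0.1111 = 0.00162; Haaland gives 1/√f = -1.8 log₁₀[0.000187+2.58e-05] = 6.609, so f = 0.02289.
ΔP = f(L/D_h)(ρV²/2) = 0.02289·20.89/0.1111·401.2 = 1727 Pa.

ΔP ≈ 1727 Pa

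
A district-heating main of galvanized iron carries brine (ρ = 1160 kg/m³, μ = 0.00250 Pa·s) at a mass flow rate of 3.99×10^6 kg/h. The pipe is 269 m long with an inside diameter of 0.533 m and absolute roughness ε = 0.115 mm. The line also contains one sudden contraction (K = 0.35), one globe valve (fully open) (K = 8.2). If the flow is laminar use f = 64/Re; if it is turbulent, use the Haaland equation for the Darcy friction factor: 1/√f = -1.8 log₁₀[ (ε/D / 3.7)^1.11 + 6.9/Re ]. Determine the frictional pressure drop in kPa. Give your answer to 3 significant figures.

ΔP ≈ 170 kPa

ṁ = 3.99×10^6 kg/h = 3.99×10^6/3600 = 1108 kg/s.
A = πD²/4 = π(0.533)²/4 = 0.2231 m²; mean velocity V = ṁ/(ρA) = 1108/(1160 · 0.2231) = 4.282 m/s.
Reynolds number Re = ρVD/μ = 1160 · 4.282 · 0.533 / 0.0025 = 1.059e+06.
Re > 4000 → turbulent. Relative roughness ε/D = 0.000115/0.533 = 0.000216. Haaland: 1/√f = -1.8 log₁₀[(0.000216/3.7)^1.11 + 6.9/1.059e+06] = -1.8 log₁₀[2e-05 + 6.52e-06] = 8.239, so f = 0.01473.
Total minor-loss coefficient ΣK = 1·0.35 + 1·8.2 = 8.55.
ΔP = [f·L/D + ΣK]·(ρV²/2) = [0.01473·269/0.533 + 8.55]·(1160·4.282²/2) = [7.435 + 8.55]·1.064e+04 = 1.7e+05 Pa.
ΔP = 1.7e+05 Pa = 170 kPa.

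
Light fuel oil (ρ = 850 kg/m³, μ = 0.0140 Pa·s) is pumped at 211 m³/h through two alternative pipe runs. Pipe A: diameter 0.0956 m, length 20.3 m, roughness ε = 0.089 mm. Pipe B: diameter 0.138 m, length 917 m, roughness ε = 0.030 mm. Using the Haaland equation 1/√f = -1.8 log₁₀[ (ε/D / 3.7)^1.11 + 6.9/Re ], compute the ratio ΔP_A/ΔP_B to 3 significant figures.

ΔP_A/ΔP_B ≈ 0.141

Pipe A: V = Q/A = 0.05861/0.007178 = 8.165 m/s; Re = 4.739e+04; ε/D = 0.000931; Haaland → f = 0.02371; ΔP_A = f(L/D)(ρV²/2) = 1.427e+05 Pa.
Pipe B: V = Q/A = 0.05861/0.01496 = 3.919 m/s; Re = 3.283e+04; ε/D = 0.000217; Haaland → f = 0.02332; ΔP_B = f(L/D)(ρV²/2) = 1.011e+06 Pa.
ΔP_A/ΔP_B = 1.427e+05/1.011e+06 = 0.141.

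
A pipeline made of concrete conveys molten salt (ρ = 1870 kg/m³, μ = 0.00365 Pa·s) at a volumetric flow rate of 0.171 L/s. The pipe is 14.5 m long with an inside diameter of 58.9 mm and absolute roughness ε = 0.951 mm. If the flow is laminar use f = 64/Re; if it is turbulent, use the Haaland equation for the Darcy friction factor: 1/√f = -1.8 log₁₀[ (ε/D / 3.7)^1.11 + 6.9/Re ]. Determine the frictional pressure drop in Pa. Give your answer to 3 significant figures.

ΔP ≈ 30.6 Pa

Q = 0.171 L/s = 0.171/1000 = 0.000171 m³/s.
Cross-sectional area A = πD²/4 = π(0.0589)²/4 = 0.002725 m²; mean velocity V = Q/A = 0.000171/0.002725 = 0.06276 m/s.
Reynolds number Re = ρVD/μ = 1870 · 0.06276 · 0.0589 / 0.00365 = 1894.
Re < 2300 → laminar flow, so f = 64/Re = 64/1894 = 0.03379 (the turbulent correlation is not needed).
Darcy-Weisbach: ΔP = f(L/D)(ρV²/2) = 0.03379·(14.5/0.0589)·(1870·0.06276²/2) = 0.03379·246.2·3.683 = 30.64 Pa.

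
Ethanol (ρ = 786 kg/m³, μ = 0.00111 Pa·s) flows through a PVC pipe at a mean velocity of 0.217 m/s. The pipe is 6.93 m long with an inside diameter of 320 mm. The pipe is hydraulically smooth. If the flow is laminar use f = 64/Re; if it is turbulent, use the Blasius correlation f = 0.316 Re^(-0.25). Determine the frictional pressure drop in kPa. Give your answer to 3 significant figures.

ΔP ≈ 0.00850 kPa

Reynolds number Re = ρVD/μ = 786 · 0.217 · 0.32 / 0.00111 = 4.917e+04.
Re > 4000 → turbulent. Smooth-pipe (Blasius): f = 0.316 Re^(-0.25) = 0.316/(4.917e+04)^0.25 = 0.02122.
Darcy-Weisbach: ΔP = f(L/D)(ρV²/2) = 0.02122·(6.93/0.32)·(786·0.217²/2) = 0.02122·21.66·18.51 = 8.505 Pa.
ΔP = 8.505 Pa = 0.00850 kPa.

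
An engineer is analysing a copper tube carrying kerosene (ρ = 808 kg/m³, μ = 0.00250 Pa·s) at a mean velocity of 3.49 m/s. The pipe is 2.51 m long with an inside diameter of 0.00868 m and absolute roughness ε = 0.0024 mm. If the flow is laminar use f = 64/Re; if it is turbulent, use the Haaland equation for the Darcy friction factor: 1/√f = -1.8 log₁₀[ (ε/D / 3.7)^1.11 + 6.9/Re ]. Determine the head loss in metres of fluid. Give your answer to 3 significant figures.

h_f ≈ 5.63 m

Reynolds number Re = ρVD/μ = 808 · 3.49 · 0.00868 / 0.0025 = 9791.
Re > 4000 → turbulent. Relative roughness ε/D = 2.4e-06/0.00868 = 0.000276. Haaland: 1/√f = -1.8 log₁₀[(0.000276/3.7)^1.11 + 6.9/9791] = -1.8 log₁₀[2.63e-05 + 0.000705] = 5.645, so f = 0.03138.
Darcy-Weisbach: ΔP = f(L/D)(ρV²/2) = 0.03138·(2.51/0.00868)·(808·3.49²/2) = 0.03138·289.2·4921 = 4.465e+04 Pa.
Head loss h_f = ΔP/(ρg) = 4.465e+04/(808·9.81) = 5.63 m.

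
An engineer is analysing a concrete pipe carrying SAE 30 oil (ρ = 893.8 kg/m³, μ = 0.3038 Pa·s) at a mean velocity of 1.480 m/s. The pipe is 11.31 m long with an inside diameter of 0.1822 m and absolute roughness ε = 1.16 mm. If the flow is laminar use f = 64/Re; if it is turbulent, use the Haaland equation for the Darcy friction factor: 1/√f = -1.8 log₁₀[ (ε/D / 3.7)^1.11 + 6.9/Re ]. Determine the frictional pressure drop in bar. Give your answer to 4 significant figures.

ΔP ≈ 0.04902 bar

Reynolds number Re = ρVD/μ = 893.8 · 1.48 · 0.1822 / 0.304 = 793.3.
Re < 2300 → laminar flow, so f = 64/Re = 64/793.3 = 0.08067 (the turbulent correlation is not needed).
Darcy-Weisbach: ΔP = f(L/D)(ρV²/2) = 0.08067·(11.31/0.1822)·(893.8·1.48²/2) = 0.08067·62.07·978.9 = 4902 Pa.
ΔP = 4902 Pa = 0.04902 bar.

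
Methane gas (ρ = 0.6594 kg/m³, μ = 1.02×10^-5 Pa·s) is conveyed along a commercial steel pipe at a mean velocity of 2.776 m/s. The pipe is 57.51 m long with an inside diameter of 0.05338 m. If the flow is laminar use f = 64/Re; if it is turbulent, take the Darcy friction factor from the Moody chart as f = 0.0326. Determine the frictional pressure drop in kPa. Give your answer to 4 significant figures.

ΔP ≈ 0.08924 kPa

Reynolds number Re = ρVD/μ = 0.6594 · 2.776 · 0.05338 / 1.02e-05 = 9580.
Re > 4000 → turbulent; use the Moody-chart value f = 0.0326.
Darcy-Weisbach: ΔP = f(L/D)(ρV²/2) = 0.0326·(57.51/0.05338)·(0.6594·2.776²/2) = 0.0326·1077·2.541 = 89.24 Pa.
ΔP = 89.24 Pa = 0.08924 kPa.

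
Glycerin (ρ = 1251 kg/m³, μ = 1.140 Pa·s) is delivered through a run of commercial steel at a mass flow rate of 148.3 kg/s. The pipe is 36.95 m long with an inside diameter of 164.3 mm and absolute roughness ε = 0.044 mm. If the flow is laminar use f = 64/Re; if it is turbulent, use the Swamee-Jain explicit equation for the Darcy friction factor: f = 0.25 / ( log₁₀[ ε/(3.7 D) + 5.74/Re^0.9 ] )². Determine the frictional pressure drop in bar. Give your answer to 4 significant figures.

ΔP ≈ 2.792 bar

A = πD²/4 = π(0.1643)²/4 = 0.0212 m²; mean velocity V = ṁ/(ρA) = 148.3/(1251 · 0.0212) = 5.591 m/s.
Reynolds number Re = ρVD/μ = 1251 · 5.591 · 0.1643 / 1.14 = 1008.
Re < 2300 → laminar flow, so f = 64/Re = 64/1008 = 0.06348 (the turbulent correlation is not needed).
Darcy-Weisbach: ΔP = f(L/D)(ρV²/2) = 0.06348·(36.95/0.1643)·(1251·5.591²/2) = 0.06348·224.9·1.956e+04 = 2.792e+05 Pa.
ΔP = 2.792e+05 Pa = 2.792 bar.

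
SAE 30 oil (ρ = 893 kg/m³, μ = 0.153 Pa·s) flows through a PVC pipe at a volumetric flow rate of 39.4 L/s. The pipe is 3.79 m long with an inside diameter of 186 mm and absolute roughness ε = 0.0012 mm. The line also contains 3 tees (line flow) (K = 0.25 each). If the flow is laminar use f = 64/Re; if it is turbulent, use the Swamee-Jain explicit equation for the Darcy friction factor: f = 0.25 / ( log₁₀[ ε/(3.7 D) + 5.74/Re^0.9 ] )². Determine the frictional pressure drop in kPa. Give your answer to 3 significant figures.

ΔP ≈ 1.48 kPa

Q = 39.4 L/s = 39.4/1000 = 0.0394 m³/s.
Cross-sectional area A = πD²/4 = π(0.186)²/4 = 0.02717 m²; mean velocity V = Q/A = 0.0394/0.02717 = 1.45 m/s.
Reynolds number Re = ρVD/μ = 893 · 1.45 · 0.186 / 0.153 = 1574.
Re < 2300 → laminar flow, so f = 64/Re = 64/1574 = 0.04066 (the turbulent correlation is not needed).
Total minor-loss coefficient ΣK = 3·0.25 = 0.75.
ΔP = [f·L/D + ΣK]·(ρV²/2) = [0.04066·3.79/0.186 + 0.75]·(893·1.45²/2) = [0.8284 + 0.75]·938.8 = 1482 Pa.
ΔP = 1482 Pa = 1.48 kPa.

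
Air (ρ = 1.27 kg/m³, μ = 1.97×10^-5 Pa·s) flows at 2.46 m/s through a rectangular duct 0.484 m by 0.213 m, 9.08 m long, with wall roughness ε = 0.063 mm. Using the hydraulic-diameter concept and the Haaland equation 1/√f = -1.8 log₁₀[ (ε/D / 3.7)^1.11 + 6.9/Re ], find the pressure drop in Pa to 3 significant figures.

ΔP ≈ 2.55 Pa

Hydraulic diameter D_h = 4A/P = 4·(0.484·0.213)/(2·(0.484+0.213)) = 0.4124/1.394 = 0.2958 m.
Re = ρVD_h/μ = 1.27·2.46·0.2958/1.97e-05 = 4.691e+04.
ε/D_h = 6.3e-05/0.2958 = 0.000213; Haaland gives 1/√f = -1.8 log₁₀[1.97e-05+0.000147] = 6.8, so f = 0.02162.
ΔP = f(L/D_h)(ρV²/2) = 0.02162·9.08/0.2958·3.843 = 2.551 Pa.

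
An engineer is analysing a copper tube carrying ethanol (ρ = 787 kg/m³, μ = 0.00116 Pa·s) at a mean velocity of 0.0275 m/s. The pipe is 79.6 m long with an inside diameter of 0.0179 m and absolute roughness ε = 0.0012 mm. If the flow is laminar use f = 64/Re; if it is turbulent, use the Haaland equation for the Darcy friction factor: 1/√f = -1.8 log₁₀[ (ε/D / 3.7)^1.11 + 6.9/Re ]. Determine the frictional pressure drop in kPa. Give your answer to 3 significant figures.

ΔP ≈ 0.254 kPa

Reynolds number Re = ρVD/μ = 787 · 0.0275 · 0.0179 / 0.00116 = 334.
Re < 2300 → laminar flow, so f = 64/Re = 64/334 = 0.1916 (the turbulent correlation is not needed).
Darcy-Weisbach: ΔP = f(L/D)(ρV²/2) = 0.1916·(79.6/0.0179)·(787·0.0275²/2) = 0.1916·4447·0.2976 = 253.6 Pa.
ΔP = 253.6 Pa = 0.254 kPa.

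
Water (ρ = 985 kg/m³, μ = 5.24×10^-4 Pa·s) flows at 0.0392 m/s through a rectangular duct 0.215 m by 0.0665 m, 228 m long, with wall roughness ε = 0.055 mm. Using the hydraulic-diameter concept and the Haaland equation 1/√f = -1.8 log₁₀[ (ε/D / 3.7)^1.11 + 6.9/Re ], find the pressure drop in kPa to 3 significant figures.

ΔP ≈ 0.0579 kPa

Hydraulic diameter D_h = 4A/P = 4·(0.215·0.0665)/(2·(0.215+0.0665)) = 0.05719/0.563 = 0.1016 m.
Re = ρVD_h/μ = 985·0.0392·0.1016/0.000524 = 7485.
ε/D_h = 5.5e-05/0.1016 = 0.000541; Haaland gives 1/√f = -1.8 log₁₀[5.54e-05+0.000922] = 5.418, so f = 0.03407.
ΔP = f(L/D_h)(ρV²/2) = 0.03407·228/0.1016·0.7568 = 57.87 Pa.
ΔP = 0.0579 kPa.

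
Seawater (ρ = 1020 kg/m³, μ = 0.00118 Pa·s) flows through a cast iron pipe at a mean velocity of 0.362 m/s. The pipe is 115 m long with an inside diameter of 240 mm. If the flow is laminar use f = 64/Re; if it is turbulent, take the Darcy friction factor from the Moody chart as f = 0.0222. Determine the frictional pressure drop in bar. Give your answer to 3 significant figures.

Reynolds number Re = ρVD/μ = 1020 · 0.362 · 0.24 / 0.00118 = 7.51e+04.
Re > 4000 → turbulent; use the Moody-chart value f = 0.0222.
Darcy-Weisbach: ΔP = f(L/D)(ρV²/2) = 0.0222·(115/0.24)·(1020·0.362²/2) = 0.0222·479.2·66.83 = 710.9 Pa.
ΔP = 710.9 Pa = 0.00711 bar.

ΔP ≈ 0.00711 bar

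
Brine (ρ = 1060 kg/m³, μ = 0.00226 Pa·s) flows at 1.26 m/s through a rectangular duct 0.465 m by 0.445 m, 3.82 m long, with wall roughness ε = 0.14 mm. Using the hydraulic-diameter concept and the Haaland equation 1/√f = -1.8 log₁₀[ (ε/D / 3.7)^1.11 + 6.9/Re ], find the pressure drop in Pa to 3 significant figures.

ΔP ≈ 120 Pa

Hydraulic diameter D_h = 4A/P = 4·(0.465·0.445)/(2·(0.465+0.445)) = 0.8277/1.82 = 0.4548 m.
Re = ρVD_h/μ = 1060·1.26·0.4548/0.00226 = 2.688e+05.
ε/D_h = 0.00014/0.4548 = 0.000308; Haaland gives 1/√f = -1.8 log₁₀[2.96e-05+2.57e-05] = 7.663, so f = 0.01703.
ΔP = f(L/D_h)(ρV²/2) = 0.01703·3.82/0.4548·841.4 = 120.3 Pa.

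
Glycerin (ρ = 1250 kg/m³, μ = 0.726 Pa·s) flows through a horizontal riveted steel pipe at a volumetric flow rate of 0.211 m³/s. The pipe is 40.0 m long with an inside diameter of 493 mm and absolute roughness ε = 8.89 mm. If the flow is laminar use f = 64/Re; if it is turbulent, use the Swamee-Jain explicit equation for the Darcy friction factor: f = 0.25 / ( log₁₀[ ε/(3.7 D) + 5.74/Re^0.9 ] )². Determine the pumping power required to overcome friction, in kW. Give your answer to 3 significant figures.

P ≈ 0.892 kW

Cross-sectional area A = πD²/4 = π(0.493)²/4 = 0.1909 m²; mean velocity V = Q/A = 0.211/0.1909 = 1.105 m/s.
Reynolds number Re = ρVD/μ = 1250 · 1.105 · 0.493 / 0.726 = 938.3.
Re < 2300 → laminar flow, so f = 64/Re = 64/938.3 = 0.06821 (the turbulent correlation is not needed).
Darcy-Weisbach: ΔP = f(L/D)(ρV²/2) = 0.06821·(40/0.493)·(1250·1.105²/2) = 0.06821·81.14·763.6 = 4226 Pa.
Pumping power P = QΔP = 0.211·4226 = 891.7 W = 0.892 kW.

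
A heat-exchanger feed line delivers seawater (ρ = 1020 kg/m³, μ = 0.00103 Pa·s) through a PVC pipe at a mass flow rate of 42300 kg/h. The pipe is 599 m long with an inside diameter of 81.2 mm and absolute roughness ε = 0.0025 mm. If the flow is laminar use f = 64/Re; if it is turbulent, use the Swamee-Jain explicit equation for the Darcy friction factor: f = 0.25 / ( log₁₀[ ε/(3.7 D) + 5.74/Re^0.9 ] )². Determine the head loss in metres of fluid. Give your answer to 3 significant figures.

ṁ = 42300 kg/h = 42300/3600 = 11.75 kg/s.
A = πD²/4 = π(0.0812)²/4 = 0.005178 m²; mean velocity V = ṁ/(ρA) = 11.75/(1020 · 0.005178) = 2.225 m/s.
Reynolds number Re = ρVD/μ = 1020 · 2.225 · 0.0812 / 0.00103 = 1.789e+05.
Re > 4000 → turbulent. Relative roughness ε/D = 2.5e-06/0.0812 = 3.08e-05. Swamee-Jain: f = 0.25/(log₁₀[3.08e-05/3.7 + 5.74/1.789e+05^0.9])² = 0.25/(log₁₀[8.32e-06 + 0.000108])² = 0.25/(-3.936)² = 0.01614.
Darcy-Weisbach: ΔP = f(L/D)(ρV²/2) = 0.01614·(599/0.0812)·(1020·2.225²/2) = 0.01614·7377·2524 = 3.004e+05 Pa.
Head loss h_f = ΔP/(ρg) = 3.004e+05/(1020·9.81) = 30.0 m.

h_f ≈ 30.0 m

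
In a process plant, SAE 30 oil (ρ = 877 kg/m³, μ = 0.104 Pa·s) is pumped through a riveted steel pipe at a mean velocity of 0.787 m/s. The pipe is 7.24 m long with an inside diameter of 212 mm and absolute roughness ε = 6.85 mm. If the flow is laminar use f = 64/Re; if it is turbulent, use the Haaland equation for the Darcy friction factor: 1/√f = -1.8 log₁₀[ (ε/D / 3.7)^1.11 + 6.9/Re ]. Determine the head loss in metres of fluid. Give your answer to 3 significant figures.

Reynolds number Re = ρVD/μ = 877 · 0.787 · 0.212 / 0.104 = 1407.
Re < 2300 → laminar flow, so f = 64/Re = 64/1407 = 0.04549 (the turbulent correlation is not needed).
Darcy-Weisbach: ΔP = f(L/D)(ρV²/2) = 0.04549·(7.24/0.212)·(877·0.787²/2) = 0.04549·34.15·271.6 = 421.9 Pa.
Head loss h_f = ΔP/(ρg) = 421.9/(877·9.81) = 0.0490 m.

h_f ≈ 0.0490 m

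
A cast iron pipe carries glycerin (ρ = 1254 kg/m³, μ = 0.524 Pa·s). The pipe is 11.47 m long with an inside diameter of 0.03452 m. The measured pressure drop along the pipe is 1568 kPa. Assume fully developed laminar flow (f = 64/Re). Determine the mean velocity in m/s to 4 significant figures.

V ≈ 9.715 m/s

For laminar flow, f = 64/Re with Re = ρVD/μ, so Darcy-Weisbach reduces to ΔP = 32μLV/D². Solving for V: V = ΔP·D²/(32μL) = 1.568e+06·(0.03452)²/(32·0.524·11.47) = 9.715 m/s.
Check: Re = ρVD/μ = 1254·9.715·0.03452/0.524 = 802.6 < 2300, so the laminar assumption holds.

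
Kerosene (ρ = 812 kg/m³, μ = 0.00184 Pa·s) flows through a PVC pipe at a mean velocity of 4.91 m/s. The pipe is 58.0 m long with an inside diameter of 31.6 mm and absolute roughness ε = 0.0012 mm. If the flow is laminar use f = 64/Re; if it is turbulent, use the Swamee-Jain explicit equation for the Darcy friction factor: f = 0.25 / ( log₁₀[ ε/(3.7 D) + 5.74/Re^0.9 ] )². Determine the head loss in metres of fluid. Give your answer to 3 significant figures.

Reynolds number Re = ρVD/μ = 812 · 4.91 · 0.0316 / 0.00184 = 6.847e+04.
Re > 4000 → turbulent. Relative roughness ε/D = 1.2e-06/0.0316 = 3.8e-05. Swamee-Jain: f = 0.25/(log₁₀[3.8e-05/3.7 + 5.74/6.847e+04^0.9])² = 0.25/(log₁₀[1.03e-05 + 0.000255])² = 0.25/(-3.576)² = 0.01955.
Darcy-Weisbach: ΔP = f(L/D)(ρV²/2) = 0.01955·(58/0.0316)·(812·4.91²/2) = 0.01955·1835·9788 = 3.512e+05 Pa.
Head loss h_f = ΔP/(ρg) = 3.512e+05/(812·9.81) = 44.1 m.

h_f ≈ 44.1 m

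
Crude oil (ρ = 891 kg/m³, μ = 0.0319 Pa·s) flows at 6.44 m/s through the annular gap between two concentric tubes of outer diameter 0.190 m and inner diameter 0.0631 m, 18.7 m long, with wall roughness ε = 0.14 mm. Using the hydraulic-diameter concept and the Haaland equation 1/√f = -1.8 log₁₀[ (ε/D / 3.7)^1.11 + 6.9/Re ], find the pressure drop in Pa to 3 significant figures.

ΔP ≈ 73900 Pa

Hydraulic diameter D_h = 4A/P = D_o - D_i = 0.19 - 0.0631 = 0.1269 m.
Re = ρVD_h/μ = 891·6.44·0.1269/0.0319 = 2.283e+04.
ε/D_h = 0.00014/0.1269 = 0.0011; Haaland gives 1/√f = -1.8 log₁₀[0.000122+0.000302] = 6.07, so f = 0.02714.
ΔP = f(L/D_h)(ρV²/2) = 0.02714·18.7/0.1269·1.848e+04 = 7.389e+04 Pa.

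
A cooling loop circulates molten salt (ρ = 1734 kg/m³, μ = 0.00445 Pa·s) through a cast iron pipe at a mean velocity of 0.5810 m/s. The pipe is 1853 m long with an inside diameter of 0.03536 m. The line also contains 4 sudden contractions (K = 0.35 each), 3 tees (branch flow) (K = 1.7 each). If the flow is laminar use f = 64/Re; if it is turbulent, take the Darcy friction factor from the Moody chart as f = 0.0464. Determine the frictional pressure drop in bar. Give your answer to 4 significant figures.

ΔP ≈ 7.135 bar

Reynolds number Re = ρVD/μ = 1734 · 0.581 · 0.03536 / 0.00445 = 8005.
Re > 4000 → turbulent; use the Moody-chart value f = 0.0464.
Total minor-loss coefficient ΣK = 4·0.35 + 3·1.7 = 6.5.
ΔP = [f·L/D + ΣK]·(ρV²/2) = [0.0464·1853/0.03536 + 6.5]·(1734·0.581²/2) = [2432 + 6.5]·292.7 = 7.135e+05 Pa.
ΔP = 7.135e+05 Pa = 7.135 bar.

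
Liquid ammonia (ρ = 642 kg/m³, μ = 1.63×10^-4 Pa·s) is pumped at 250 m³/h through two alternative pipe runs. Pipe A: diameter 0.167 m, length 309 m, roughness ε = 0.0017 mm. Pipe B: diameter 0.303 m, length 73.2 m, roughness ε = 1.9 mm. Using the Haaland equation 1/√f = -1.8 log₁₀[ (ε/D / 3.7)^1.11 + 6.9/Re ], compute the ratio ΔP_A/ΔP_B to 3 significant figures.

Pipe A: V = Q/A = 0.06944/0.0219 = 3.17 m/s; Re = 2.085e+06; ε/D = 1.02e-05; Haaland → f = 0.01058; ΔP_A = f(L/D)(ρV²/2) = 6.319e+04 Pa.
Pipe B: V = Q/A = 0.06944/0.07211 = 0.9631 m/s; Re = 1.149e+06; ε/D = 0.00627; Haaland → f = 0.03269; ΔP_B = f(L/D)(ρV²/2) = 2351 Pa.
ΔP_A/ΔP_B = 6.319e+04/2351 = 26.9.

ΔP_A/ΔP_B ≈ 26.9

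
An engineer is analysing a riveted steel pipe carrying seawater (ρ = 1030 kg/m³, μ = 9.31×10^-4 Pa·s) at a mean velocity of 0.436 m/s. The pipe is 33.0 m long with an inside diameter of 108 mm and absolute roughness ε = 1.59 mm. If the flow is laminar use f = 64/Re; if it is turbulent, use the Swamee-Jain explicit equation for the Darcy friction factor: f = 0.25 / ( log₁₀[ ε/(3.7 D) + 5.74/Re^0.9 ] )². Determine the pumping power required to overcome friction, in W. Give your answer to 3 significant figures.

P ≈ 5.34 W

Reynolds number Re = ρVD/μ = 1030 · 0.436 · 0.108 / 0.000931 = 5.21e+04.
Re > 4000 → turbulent. Relative roughness ε/D = 0.00159/0.108 = 0.0147. Swamee-Jain: f = 0.25/(log₁₀[0.0147/3.7 + 5.74/5.21e+04^0.9])² = 0.25/(log₁₀[0.00398 + 0.000326])² = 0.25/(-2.366)² = 0.04466.
Darcy-Weisbach: ΔP = f(L/D)(ρV²/2) = 0.04466·(33/0.108)·(1030·0.436²/2) = 0.04466·305.6·97.9 = 1336 Pa.
Q = V·A = 0.436·0.009161 = 0.003994 m³/s.
Pumping power P = QΔP = 0.003994·1336 = 5.336 W = 5.34 W.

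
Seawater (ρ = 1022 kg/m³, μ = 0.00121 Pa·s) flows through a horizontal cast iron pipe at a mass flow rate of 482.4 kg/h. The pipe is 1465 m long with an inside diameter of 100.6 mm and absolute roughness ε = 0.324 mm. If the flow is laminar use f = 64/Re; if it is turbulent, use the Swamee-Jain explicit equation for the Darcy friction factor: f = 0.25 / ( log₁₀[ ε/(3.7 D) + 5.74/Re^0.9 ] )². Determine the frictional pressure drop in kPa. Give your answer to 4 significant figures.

ΔP ≈ 0.09246 kPa

ṁ = 482.4 kg/h = 482.4/3600 = 0.134 kg/s.
A = πD²/4 = π(0.1006)²/4 = 0.007949 m²; mean velocity V = ṁ/(ρA) = 0.134/(1022 · 0.007949) = 0.0165 m/s.
Reynolds number Re = ρVD/μ = 1022 · 0.0165 · 0.1006 / 0.00121 = 1402.
Re < 2300 → laminar flow, so f = 64/Re = 64/1402 = 0.04566 (the turbulent correlation is not needed).
Darcy-Weisbach: ΔP = f(L/D)(ρV²/2) = 0.04566·(1465/0.1006)·(1022·0.0165²/2) = 0.04566·1.456e+04·0.139 = 92.46 Pa.
ΔP = 92.46 Pa = 0.09246 kPa.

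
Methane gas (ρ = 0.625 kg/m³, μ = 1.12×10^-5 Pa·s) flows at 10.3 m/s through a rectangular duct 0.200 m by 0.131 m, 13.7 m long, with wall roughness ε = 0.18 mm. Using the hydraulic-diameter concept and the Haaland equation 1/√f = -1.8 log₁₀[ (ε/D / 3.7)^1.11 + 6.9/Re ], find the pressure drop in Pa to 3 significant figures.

ΔP ≈ 64.9 Pa

Hydraulic diameter D_h = 4A/P = 4·(0.2·0.131)/(2·(0.2+0.131)) = 0.1048/0.662 = 0.1583 m.
Re = ρVD_h/μ = 0.625·10.3·0.1583/1.12e-05 = 9.099e+04.
ε/D_h = 0.00018/0.1583 = 0.00114; Haaland gives 1/√f = -1.8 log₁₀[0.000126+7.58e-05] = 6.65, so f = 0.02261.
ΔP = f(L/D_h)(ρV²/2) = 0.02261·13.7/0.1583·33.15 = 64.88 Pa.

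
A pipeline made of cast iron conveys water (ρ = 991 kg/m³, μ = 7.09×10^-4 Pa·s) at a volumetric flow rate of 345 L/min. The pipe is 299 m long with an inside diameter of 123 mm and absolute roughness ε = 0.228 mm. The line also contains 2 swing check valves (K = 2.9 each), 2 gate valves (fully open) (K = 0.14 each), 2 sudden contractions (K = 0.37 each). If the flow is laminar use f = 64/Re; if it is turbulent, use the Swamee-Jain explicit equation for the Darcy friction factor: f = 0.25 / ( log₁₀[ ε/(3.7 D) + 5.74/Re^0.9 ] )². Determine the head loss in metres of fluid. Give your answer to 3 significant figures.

Q = 345 L/min = 345/60000 = 0.00575 m³/s.
Cross-sectional area A = πD²/4 = π(0.123)²/4 = 0.01188 m²; mean velocity V = Q/A = 0.00575/0.01188 = 0.4839 m/s.
Reynolds number Re = ρVD/μ = 991 · 0.4839 · 0.123 / 0.000709 = 8.32e+04.
Re > 4000 → turbulent. Relative roughness ε/D = 0.000228/0.123 = 0.00185. Swamee-Jain: f = 0.25/(log₁₀[0.00185/3.7 + 5.74/8.32e+04^0.9])² = 0.25/(log₁₀[0.000501 + 0.000214])² = 0.25/(-3.146)² = 0.02527.
Total minor-loss coefficient ΣK = 2·2.9 + 2·0.14 + 2·0.37 = 6.82.
ΔP = [f·L/D + ΣK]·(ρV²/2) = [0.02527·299/0.123 + 6.82]·(991·0.4839²/2) = [61.42 + 6.82]·116 = 7918 Pa.
Head loss h_f = ΔP/(ρg) = 7918/(991·9.81) = 0.814 m.

h_f ≈ 0.814 m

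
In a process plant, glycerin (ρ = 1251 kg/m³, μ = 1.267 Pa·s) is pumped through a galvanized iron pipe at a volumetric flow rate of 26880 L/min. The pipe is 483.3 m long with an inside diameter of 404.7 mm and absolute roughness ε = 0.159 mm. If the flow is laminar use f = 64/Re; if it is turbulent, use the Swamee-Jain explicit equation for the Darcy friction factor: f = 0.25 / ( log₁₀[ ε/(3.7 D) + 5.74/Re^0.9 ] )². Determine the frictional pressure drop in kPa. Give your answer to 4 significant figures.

Q = 26880 L/min = 26880/60000 = 0.448 m³/s.
Cross-sectional area A = πD²/4 = π(0.4047)²/4 = 0.1286 m²; mean velocity V = Q/A = 0.448/0.1286 = 3.483 m/s.
Reynolds number Re = ρVD/μ = 1251 · 3.483 · 0.4047 / 1.27 = 1392.
Re < 2300 → laminar flow, so f = 64/Re = 64/1392 = 0.04599 (the turbulent correlation is not needed).
Darcy-Weisbach: ΔP = f(L/D)(ρV²/2) = 0.04599·(483.3/0.4047)·(1251·3.483²/2) = 0.04599·1194·7587 = 4.167e+05 Pa.
ΔP = 4.167e+05 Pa = 416.7 kPa.

ΔP ≈ 416.7 kPa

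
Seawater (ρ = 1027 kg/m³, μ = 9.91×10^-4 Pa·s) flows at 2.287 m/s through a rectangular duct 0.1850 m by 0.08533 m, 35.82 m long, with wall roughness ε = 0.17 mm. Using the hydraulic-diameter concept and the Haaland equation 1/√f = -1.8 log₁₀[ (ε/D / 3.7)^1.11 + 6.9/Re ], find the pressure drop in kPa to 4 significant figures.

ΔP ≈ 18.38 kPa

Hydraulic diameter D_h = 4A/P = 4·(0.185·0.08533)/(2·(0.185+0.08533)) = 0.06314/0.5407 = 0.1168 m.
Re = ρVD_h/μ = 1027·2.287·0.1168/0.000991 = 2.768e+05.
ε/D_h = 0.00017/0.1168 = 0.00146; Haaland gives 1/√f = -1.8 log₁₀[0.000166+2.49e-05] = 6.694, so f = 0.02232.
ΔP = f(L/D_h)(ρV²/2) = 0.02232·35.82/0.1168·2686 = 1.838e+04 Pa.
ΔP = 18.38 kPa.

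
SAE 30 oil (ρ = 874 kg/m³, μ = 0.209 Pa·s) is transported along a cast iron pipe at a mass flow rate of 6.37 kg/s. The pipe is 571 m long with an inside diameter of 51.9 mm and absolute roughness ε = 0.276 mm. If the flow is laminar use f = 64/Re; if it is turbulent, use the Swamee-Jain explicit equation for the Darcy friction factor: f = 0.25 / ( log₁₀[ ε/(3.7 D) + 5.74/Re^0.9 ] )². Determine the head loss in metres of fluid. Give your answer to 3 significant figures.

A = πD²/4 = π(0.0519)²/4 = 0.002116 m²; mean velocity V = ṁ/(ρA) = 6.37/(874 · 0.002116) = 3.445 m/s.
Reynolds number Re = ρVD/μ = 874 · 3.445 · 0.0519 / 0.209 = 747.7.
Re < 2300 → laminar flow, so f = 64/Re = 64/747.7 = 0.08559 (the turbulent correlation is not needed).
Darcy-Weisbach: ΔP = f(L/D)(ρV²/2) = 0.08559·(571/0.0519)·(874·3.445²/2) = 0.08559·1.1e+04·5187 = 4.884e+06 Pa.
Head loss h_f = ΔP/(ρg) = 4.884e+06/(874·9.81) = 570 m.

h_f ≈ 570 m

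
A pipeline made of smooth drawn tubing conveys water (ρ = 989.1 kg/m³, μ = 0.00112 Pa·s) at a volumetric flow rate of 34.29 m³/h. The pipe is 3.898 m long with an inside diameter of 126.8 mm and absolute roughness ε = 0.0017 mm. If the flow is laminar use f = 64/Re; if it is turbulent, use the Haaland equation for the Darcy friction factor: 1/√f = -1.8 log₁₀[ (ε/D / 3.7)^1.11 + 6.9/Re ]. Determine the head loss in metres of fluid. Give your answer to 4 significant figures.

Q = 34.29 m³/h = 34.29/3600 = 0.009525 m³/s.
Cross-sectional area A = πD²/4 = π(0.1268)²/4 = 0.01263 m²; mean velocity V = Q/A = 0.009525/0.01263 = 0.7543 m/s.
Reynolds number Re = ρVD/μ = 989.1 · 0.7543 · 0.1268 / 0.00112 = 8.447e+04.
Re > 4000 → turbulent. Relative roughness ε/D = 1.7e-06/0.1268 = 1.34e-05. Haaland: 1/√f = -1.8 log₁₀[(1.34e-05/3.7)^1.11 + 6.9/8.447e+04] = -1.8 log₁₀[9.13e-07 + 8.17e-05] = 7.349, so f = 0.01851.
Darcy-Weisbach: ΔP = f(L/D)(ρV²/2) = 0.01851·(3.898/0.1268)·(989.1·0.7543²/2) = 0.01851·30.74·281.4 = 160.1 Pa.
Head loss h_f = ΔP/(ρg) = 160.1/(989.1·9.81) = 0.01650 m.

h_f ≈ 0.01650 m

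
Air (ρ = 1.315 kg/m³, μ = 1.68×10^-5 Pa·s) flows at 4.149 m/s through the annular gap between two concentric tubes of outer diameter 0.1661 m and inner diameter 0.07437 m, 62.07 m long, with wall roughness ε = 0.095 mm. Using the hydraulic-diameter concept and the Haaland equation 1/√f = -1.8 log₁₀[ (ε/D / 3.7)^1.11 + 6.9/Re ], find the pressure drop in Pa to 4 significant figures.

Hydraulic diameter D_h = 4A/P = D_o - D_i = 0.1661 - 0.07437 = 0.09173 m.
Re = ρVD_h/μ = 1.315·4.149·0.09173/1.68e-05 = 2.979e+04.
ε/D_h = 9.5e-05/0.09173 = 0.00104; Haaland gives 1/√f = -1.8 log₁₀[0.000114+0.000232] = 6.231, so f = 0.02576.
ΔP = f(L/D_h)(ρV²/2) = 0.02576·62.07/0.09173·11.32 = 197.3 Pa.

ΔP ≈ 197.3 Pa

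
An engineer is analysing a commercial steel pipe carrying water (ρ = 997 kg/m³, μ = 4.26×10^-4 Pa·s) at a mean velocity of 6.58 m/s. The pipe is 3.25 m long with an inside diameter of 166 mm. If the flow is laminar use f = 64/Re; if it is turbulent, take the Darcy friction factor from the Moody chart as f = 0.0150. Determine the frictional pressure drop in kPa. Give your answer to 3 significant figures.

Reynolds number Re = ρVD/μ = 997 · 6.58 · 0.166 / 0.000426 = 2.556e+06.
Re > 4000 → turbulent; use the Moody-chart value f = 0.0150.
Darcy-Weisbach: ΔP = f(L/D)(ρV²/2) = 0.015·(3.25/0.166)·(997·6.58²/2) = 0.015·19.58·2.158e+04 = 6338 Pa.
ΔP = 6338 Pa = 6.34 kPa.

ΔP ≈ 6.34 kPa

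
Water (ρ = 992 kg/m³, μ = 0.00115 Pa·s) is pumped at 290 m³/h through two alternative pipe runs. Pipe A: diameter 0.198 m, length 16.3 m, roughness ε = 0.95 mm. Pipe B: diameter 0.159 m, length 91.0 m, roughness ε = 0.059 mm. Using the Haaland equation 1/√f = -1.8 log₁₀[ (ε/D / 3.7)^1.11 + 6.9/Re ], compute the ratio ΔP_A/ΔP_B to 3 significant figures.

Pipe A: V = Q/A = 0.08056/0.03079 = 2.616 m/s; Re = 4.468e+05; ε/D = 0.0048; Haaland → f = 0.03025; ΔP_A = f(L/D)(ρV²/2) = 8455 Pa.
Pipe B: V = Q/A = 0.08056/0.01986 = 4.057 m/s; Re = 5.564e+05; ε/D = 0.000371; Haaland → f = 0.0166; ΔP_B = f(L/D)(ρV²/2) = 7.758e+04 Pa.
ΔP_A/ΔP_B = 8455/7.758e+04 = 0.109.

ΔP_A/ΔP_B ≈ 0.109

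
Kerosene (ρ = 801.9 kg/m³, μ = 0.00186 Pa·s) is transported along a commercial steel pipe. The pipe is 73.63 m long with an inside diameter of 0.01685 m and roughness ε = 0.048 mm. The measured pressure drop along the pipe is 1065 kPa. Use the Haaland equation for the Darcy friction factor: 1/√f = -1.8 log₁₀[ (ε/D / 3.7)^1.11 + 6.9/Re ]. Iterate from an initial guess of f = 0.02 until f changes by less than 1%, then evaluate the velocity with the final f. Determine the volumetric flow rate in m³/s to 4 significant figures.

Rearranging Darcy-Weisbach: V = √(2·ΔP·D/(f·L·ρ)). With ε/D = 4.8e-05/0.01685 = 0.00285, iterate starting from f = 0.02:
  f = 0.02 → V = √(2·1.065e+06·0.01685/(0.02·73.63·801.9)) = 5.513 m/s; Re = ρVD/μ = 4.005e+04; f → 0.02865
  f = 0.02865 → V = 4.606 m/s; Re = 3.346e+04; f → 0.02913
  f = 0.02913 → V = 4.568 m/s; Re = 3.318e+04; f → 0.02916
Converged (Δf/f < 1%). With the final f = 0.02916: V = √(2·1.065e+06·0.01685/(0.02916·73.63·801.9)) = 4.566 m/s.
Q = V·A = 4.566·(π/4·0.01685²) = 0.001018 m³/s = 0.001018 m³/s.

Q ≈ 0.001018 m³/s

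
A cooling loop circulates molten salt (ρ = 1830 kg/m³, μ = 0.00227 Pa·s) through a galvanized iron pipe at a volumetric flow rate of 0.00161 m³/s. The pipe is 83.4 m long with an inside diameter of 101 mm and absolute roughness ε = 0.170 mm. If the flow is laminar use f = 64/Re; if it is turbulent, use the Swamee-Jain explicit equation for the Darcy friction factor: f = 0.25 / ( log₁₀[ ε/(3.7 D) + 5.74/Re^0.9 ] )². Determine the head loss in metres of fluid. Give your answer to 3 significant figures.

Cross-sectional area A = πD²/4 = π(0.101)²/4 = 0.008012 m²; mean velocity V = Q/A = 0.00161/0.008012 = 0.201 m/s.
Reynolds number Re = ρVD/μ = 1830 · 0.201 · 0.101 / 0.00227 = 1.636e+04.
Re > 4000 → turbulent. Relative roughness ε/D = 0.00017/0.101 = 0.00168. Swamee-Jain: f = 0.25/(log₁₀[0.00168/3.7 + 5.74/1.636e+04^0.9])² = 0.25/(log₁₀[0.000455 + 0.000926])² = 0.25/(-2.86)² = 0.03057.
Darcy-Weisbach: ΔP = f(L/D)(ρV²/2) = 0.03057·(83.4/0.101)·(1830·0.201²/2) = 0.03057·825.7·36.95 = 932.6 Pa.
Head loss h_f = ΔP/(ρg) = 932.6/(1830·9.81) = 0.0519 m.

h_f ≈ 0.0519 m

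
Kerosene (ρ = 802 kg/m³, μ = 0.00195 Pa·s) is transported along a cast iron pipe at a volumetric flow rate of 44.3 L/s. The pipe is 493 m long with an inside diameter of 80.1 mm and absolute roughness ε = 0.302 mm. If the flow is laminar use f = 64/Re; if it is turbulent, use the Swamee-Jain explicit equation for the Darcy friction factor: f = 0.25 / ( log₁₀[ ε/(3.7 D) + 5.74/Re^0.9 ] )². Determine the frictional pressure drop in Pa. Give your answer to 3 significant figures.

ΔP ≈ 5.43×10^6 Pa

Q = 44.3 L/s = 44.3/1000 = 0.0443 m³/s.
Cross-sectional area A = πD²/4 = π(0.0801)²/4 = 0.005039 m²; mean velocity V = Q/A = 0.0443/0.005039 = 8.791 m/s.
Reynolds number Re = ρVD/μ = 802 · 8.791 · 0.0801 / 0.00195 = 2.896e+05.
Re > 4000 → turbulent. Relative roughness ε/D = 0.000302/0.0801 = 0.00377. Swamee-Jain: f = 0.25/(log₁₀[0.00377/3.7 + 5.74/2.896e+05^0.9])² = 0.25/(log₁₀[0.00102 + 6.97e-05])² = 0.25/(-2.963)² = 0.02847.
Darcy-Weisbach: ΔP = f(L/D)(ρV²/2) = 0.02847·(493/0.0801)·(802·8.791²/2) = 0.02847·6155·3.099e+04 = 5.431e+06 Pa.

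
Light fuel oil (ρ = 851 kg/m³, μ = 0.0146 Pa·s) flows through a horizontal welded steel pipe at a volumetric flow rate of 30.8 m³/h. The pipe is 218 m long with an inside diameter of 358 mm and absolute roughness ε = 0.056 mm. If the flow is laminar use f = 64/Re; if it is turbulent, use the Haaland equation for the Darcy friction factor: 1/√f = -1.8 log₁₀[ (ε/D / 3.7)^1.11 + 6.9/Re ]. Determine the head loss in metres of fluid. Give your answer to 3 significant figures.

Q = 30.8 m³/h = 30.8/3600 = 0.008556 m³/s.
Cross-sectional area A = πD²/4 = π(0.358)²/4 = 0.1007 m²; mean velocity V = Q/A = 0.008556/0.1007 = 0.08499 m/s.
Reynolds number Re = ρVD/μ = 851 · 0.08499 · 0.358 / 0.0146 = 1774.
Re < 2300 → laminar flow, so f = 64/Re = 64/1774 = 0.03609 (the turbulent correlation is not needed).
Darcy-Weisbach: ΔP = f(L/D)(ρV²/2) = 0.03609·(218/0.358)·(851·0.08499²/2) = 0.03609·608.9·3.074 = 67.54 Pa.
Head loss h_f = ΔP/(ρg) = 67.54/(851·9.81) = 0.00809 m.

h_f ≈ 0.00809 m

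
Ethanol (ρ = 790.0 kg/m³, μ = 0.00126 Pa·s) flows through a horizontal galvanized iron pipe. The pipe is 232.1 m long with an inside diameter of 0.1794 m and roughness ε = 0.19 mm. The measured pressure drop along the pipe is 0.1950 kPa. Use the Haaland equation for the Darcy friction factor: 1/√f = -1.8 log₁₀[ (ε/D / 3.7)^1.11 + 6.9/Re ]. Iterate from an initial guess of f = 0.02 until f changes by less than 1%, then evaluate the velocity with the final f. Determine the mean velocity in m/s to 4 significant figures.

V ≈ 0.1117 m/s

Rearranging Darcy-Weisbach: V = √(2·ΔP·D/(f·L·ρ)). With ε/D = 0.00019/0.1794 = 0.00106, iterate starting from f = 0.02:
  f = 0.02 → V = √(2·195·0.1794/(0.02·232.1·790)) = 0.1381 m/s; Re = ρVD/μ = 1.554e+04; f → 0.0292
  f = 0.0292 → V = 0.1143 m/s; Re = 1.286e+04; f → 0.03043
  f = 0.03043 → V = 0.112 m/s; Re = 1.26e+04; f → 0.03057
Converged (Δf/f < 1%). With the final f = 0.03057: V = √(2·195·0.1794/(0.03057·232.1·790)) = 0.1117 m/s.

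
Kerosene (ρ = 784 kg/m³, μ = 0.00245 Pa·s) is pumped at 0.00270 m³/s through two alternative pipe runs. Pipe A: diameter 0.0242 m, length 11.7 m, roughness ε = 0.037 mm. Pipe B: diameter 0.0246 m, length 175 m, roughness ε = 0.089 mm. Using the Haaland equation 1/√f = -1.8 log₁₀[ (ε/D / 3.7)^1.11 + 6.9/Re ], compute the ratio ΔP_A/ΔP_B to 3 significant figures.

ΔP_A/ΔP_B ≈ 0.0617

Pipe A: V = Q/A = 0.0027/0.00046 = 5.87 m/s; Re = 4.546e+04; ε/D = 0.00153; Haaland → f = 0.02541; ΔP_A = f(L/D)(ρV²/2) = 1.659e+05 Pa.
Pipe B: V = Q/A = 0.0027/0.0004753 = 5.681 m/s; Re = 4.472e+04; ε/D = 0.00362; Haaland → f = 0.02987; ΔP_B = f(L/D)(ρV²/2) = 2.688e+06 Pa.
ΔP_A/ΔP_B = 1.659e+05/2.688e+06 = 0.0617.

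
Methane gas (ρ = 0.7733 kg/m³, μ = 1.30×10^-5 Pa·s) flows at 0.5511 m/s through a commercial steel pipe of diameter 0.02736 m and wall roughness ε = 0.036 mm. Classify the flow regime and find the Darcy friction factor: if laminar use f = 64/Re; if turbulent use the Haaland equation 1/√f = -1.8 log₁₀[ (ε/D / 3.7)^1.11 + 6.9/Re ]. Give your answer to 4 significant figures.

f ≈ 0.07136

Re = ρVD/μ = 0.7733·0.5511·0.02736/1.3e-05 = 896.9.
Re < 2300 → laminar, so f = 64/Re = 0.07136 (roughness is irrelevant in laminar flow).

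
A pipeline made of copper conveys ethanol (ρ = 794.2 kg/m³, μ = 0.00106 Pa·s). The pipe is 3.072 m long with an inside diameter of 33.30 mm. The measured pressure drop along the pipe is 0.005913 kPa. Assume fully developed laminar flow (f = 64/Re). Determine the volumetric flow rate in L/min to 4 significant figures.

For laminar flow, f = 64/Re with Re = ρVD/μ, so Darcy-Weisbach reduces to ΔP = 32μLV/D². Solving for V: V = ΔP·D²/(32μL) = 5.913·(0.0333)²/(32·0.00106·3.072) = 0.06292 m/s.
Check: Re = ρVD/μ = 794.2·0.06292·0.0333/0.00106 = 1570 < 2300, so the laminar assumption holds.
Q = V·A = 0.06292·(π/4·0.0333²) = 5.48e-05 m³/s = 3.288 L/min.

Q ≈ 3.288 L/min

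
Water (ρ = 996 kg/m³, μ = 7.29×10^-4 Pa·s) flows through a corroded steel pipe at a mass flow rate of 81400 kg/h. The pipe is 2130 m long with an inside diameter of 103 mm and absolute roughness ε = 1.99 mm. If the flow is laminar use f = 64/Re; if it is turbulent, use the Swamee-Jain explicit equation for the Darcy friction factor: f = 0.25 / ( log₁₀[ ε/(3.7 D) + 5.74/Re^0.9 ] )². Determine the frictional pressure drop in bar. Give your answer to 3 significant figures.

ṁ = 81400 kg/h = 81400/3600 = 22.61 kg/s.
A = πD²/4 = π(0.103)²/4 = 0.008332 m²; mean velocity V = ṁ/(ρA) = 22.61/(996 · 0.008332) = 2.725 m/s.
Reynolds number Re = ρVD/μ = 996 · 2.725 · 0.103 / 0.000729 = 3.834e+05.
Re > 4000 → turbulent. Relative roughness ε/D = 0.00199/0.103 = 0.0193. Swamee-Jain: f = 0.25/(log₁₀[0.0193/3.7 + 5.74/3.834e+05^0.9])² = 0.25/(log₁₀[0.00522 + 5.42e-05])² = 0.25/(-2.278)² = 0.04819.
Darcy-Weisbach: ΔP = f(L/D)(ρV²/2) = 0.04819·(2130/0.103)·(996·2.725²/2) = 0.04819·2.068e+04·3697 = 3.684e+06 Pa.
ΔP = 3.684e+06 Pa = 36.8 bar.

ΔP ≈ 36.8 bar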